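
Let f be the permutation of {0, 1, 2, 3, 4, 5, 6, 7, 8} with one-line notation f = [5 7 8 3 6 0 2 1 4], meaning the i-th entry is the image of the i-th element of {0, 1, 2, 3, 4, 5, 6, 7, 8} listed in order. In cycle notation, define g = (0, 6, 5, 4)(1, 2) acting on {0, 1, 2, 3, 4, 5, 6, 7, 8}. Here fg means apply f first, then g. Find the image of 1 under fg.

7

(fg)(1) = g(f(1)). f(1) = 7, then g(7) = 7. So (fg)(1) = 7.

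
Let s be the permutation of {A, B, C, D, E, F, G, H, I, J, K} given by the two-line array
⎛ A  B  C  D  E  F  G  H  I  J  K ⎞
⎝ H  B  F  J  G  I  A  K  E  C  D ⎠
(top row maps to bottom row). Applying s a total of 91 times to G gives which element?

Tracing G → A → … returns to G after 10 steps, so G lies in a 10-cycle (A, H, K, D, J, C, F, I, E, G).
Since the cycle has length 10, s^91 acts on it the same as s^1 (91 mod 10 = 1).
Advancing 1 step from G: G → A.

A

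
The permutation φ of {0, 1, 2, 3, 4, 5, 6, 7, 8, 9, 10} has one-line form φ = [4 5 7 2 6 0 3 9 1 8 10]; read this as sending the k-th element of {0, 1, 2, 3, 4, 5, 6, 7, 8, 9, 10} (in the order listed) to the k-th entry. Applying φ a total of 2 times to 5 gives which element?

Tracing 5 → 0 → … returns to 5 after 10 steps, so 5 lies in a 10-cycle (0 4 6 3 2 7 9 8 1 5).
Stepping 2 places around the cycle: 5 → 0 → 4.

4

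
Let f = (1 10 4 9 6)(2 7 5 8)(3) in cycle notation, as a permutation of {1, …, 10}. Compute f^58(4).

1

4 lies in the 5-cycle (1 10 4 9 6).
Powers repeat with period 5 on this cycle, and 58 mod 5 = 3, so f^58(4) = f^3(4).
Advancing 3 steps from 4: 4 → 9 → 6 → 1.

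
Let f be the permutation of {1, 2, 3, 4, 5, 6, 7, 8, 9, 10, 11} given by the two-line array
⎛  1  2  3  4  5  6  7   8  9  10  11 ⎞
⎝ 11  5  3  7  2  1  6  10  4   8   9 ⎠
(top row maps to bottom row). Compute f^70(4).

11

Tracing 4 → 7 → … returns to 4 after 6 steps, so 4 lies in a 6-cycle (1 11 9 4 7 6).
Since the cycle has length 6, f^70 acts on it the same as f^4 (70 mod 6 = 4).
Advancing 4 steps from 4: 4 → 7 → 6 → 1 → 11.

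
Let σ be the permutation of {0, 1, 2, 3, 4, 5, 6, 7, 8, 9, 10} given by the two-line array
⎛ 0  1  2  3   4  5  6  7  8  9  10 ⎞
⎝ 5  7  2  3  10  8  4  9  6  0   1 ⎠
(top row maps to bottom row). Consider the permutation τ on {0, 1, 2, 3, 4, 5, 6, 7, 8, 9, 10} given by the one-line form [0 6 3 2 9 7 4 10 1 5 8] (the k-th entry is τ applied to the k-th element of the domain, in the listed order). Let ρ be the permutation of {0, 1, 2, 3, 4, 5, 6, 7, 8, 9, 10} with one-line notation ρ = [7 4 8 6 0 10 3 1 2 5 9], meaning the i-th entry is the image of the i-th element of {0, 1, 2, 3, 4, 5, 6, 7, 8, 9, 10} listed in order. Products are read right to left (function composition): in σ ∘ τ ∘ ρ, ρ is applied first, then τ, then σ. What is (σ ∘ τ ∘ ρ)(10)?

8

(σ ∘ τ ∘ ρ)(10) = σ(τ(ρ(10))). ρ(10) = 9, then τ(9) = 5, then σ(5) = 8, so the result is 8.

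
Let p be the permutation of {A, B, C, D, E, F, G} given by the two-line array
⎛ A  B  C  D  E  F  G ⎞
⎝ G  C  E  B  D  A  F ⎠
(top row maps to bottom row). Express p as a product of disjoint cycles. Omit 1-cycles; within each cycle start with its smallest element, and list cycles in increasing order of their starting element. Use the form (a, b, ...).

(A, G, F)(B, C, E, D)

From A: A → G → F → A, closing the cycle (A, G, F).
Continuing from each remaining unvisited element yields (A, G, F)(B, C, E, D).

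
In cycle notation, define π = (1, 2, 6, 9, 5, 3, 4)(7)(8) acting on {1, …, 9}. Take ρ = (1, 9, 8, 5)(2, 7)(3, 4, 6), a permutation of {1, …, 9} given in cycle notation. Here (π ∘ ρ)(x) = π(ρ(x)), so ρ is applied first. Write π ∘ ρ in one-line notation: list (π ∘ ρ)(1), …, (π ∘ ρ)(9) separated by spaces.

5 7 1 9 2 4 6 3 8

Chase each element through ρ then π: 1 → 9 → 5; 2 → 7 → 7; 3 → 4 → 1; 4 → 6 → 9; 5 → 1 → 2; 6 → 3 → 4; 7 → 2 → 6; 8 → 5 → 3; 9 → 8 → 8.
So π ∘ ρ in one-line form is 5 7 1 9 2 4 6 3 8.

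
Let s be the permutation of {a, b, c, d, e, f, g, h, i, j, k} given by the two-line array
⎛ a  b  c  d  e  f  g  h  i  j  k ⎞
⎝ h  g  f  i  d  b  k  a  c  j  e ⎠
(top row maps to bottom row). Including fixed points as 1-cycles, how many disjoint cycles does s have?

The cycle decomposition is (a, h)(b, g, k, e, d, i, c, f)(j), which has 3 cycles (counting 1-cycles).

3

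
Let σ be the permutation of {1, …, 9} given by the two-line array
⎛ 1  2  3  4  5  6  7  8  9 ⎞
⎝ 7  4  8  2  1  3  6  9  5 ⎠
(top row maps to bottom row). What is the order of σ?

14

The disjoint-cycle form of σ has cycle lengths 7, 2.
Since disjoint cycles commute, ord(σ) = lcm(7, 2) = 14.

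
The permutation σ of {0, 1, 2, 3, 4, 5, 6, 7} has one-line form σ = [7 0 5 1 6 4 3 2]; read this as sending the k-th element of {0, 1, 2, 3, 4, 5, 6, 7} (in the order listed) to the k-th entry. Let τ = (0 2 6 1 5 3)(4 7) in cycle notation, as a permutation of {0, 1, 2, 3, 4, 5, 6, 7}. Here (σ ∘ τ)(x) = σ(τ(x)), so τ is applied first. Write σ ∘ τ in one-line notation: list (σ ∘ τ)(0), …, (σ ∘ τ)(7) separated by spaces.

Chase each element through τ then σ: 0 → 2 → 5; 1 → 5 → 4; 2 → 6 → 3; 3 → 0 → 7; 4 → 7 → 2; 5 → 3 → 1; 6 → 1 → 0; 7 → 4 → 6.
So σ ∘ τ in one-line form is 5 4 3 7 2 1 0 6.

5 4 3 7 2 1 0 6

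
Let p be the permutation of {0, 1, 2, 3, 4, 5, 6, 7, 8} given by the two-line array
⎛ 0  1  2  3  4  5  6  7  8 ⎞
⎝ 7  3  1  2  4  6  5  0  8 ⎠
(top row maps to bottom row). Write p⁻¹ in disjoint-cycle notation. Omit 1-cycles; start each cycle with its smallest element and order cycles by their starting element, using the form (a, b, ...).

First write p in disjoint cycles: (0, 7)(1, 3, 2)(5, 6).
The inverse reverses every cycle; in canonical form, p⁻¹ = (0, 7)(1, 2, 3)(5, 6).

(0, 7)(1, 2, 3)(5, 6)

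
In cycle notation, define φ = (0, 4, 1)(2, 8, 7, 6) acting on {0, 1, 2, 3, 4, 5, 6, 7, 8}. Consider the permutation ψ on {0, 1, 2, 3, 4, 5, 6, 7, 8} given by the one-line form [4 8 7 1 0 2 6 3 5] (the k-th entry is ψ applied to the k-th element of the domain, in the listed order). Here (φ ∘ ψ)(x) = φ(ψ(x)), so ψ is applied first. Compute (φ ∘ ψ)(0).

First apply ψ: ψ(0) = 4, then φ(4) = 1. Thus (φ ∘ ψ)(0) = 1.

1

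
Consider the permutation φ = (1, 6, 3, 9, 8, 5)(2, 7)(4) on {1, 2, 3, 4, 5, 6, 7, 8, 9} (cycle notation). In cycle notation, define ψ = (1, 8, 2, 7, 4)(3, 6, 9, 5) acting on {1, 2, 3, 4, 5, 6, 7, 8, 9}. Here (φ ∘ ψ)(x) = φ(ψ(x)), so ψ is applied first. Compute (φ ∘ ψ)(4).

First apply ψ: ψ(4) = 1, then φ(1) = 6. Thus (φ ∘ ψ)(4) = 6.

6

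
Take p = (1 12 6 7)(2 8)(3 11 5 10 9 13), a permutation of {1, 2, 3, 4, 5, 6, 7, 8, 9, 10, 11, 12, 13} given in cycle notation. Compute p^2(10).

10 lies in the 6-cycle (3 11 5 10 9 13).
Advancing 2 steps from 10: 10 → 9 → 13.

13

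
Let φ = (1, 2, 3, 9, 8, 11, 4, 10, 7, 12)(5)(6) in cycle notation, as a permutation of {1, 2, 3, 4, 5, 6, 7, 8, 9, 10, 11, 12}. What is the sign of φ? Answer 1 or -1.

The cycle lengths are 10, 1, 1.
A cycle is odd iff its length is even; φ has 1 even-length cycle, so sgn(φ) = (−1)^1 and φ is odd.

-1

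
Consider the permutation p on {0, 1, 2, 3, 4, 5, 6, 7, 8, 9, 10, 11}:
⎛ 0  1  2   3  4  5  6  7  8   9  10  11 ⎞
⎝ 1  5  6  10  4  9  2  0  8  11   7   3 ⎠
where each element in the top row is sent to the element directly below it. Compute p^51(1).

11

Tracing 1 → 5 → … returns to 1 after 8 steps, so 1 lies in an 8-cycle (0 1 5 9 11 3 10 7).
Powers repeat with period 8 on this cycle, and 51 mod 8 = 3, so p^51(1) = p^3(1).
Advancing 3 steps from 1: 1 → 5 → 9 → 11.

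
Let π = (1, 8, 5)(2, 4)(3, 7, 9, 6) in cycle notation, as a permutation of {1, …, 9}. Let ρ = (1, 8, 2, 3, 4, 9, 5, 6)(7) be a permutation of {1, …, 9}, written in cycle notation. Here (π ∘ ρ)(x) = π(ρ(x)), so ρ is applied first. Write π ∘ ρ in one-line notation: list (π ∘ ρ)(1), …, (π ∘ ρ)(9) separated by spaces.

5 7 2 6 3 8 9 4 1

Chase each element through ρ then π: 1 → 8 → 5; 2 → 3 → 7; 3 → 4 → 2; 4 → 9 → 6; 5 → 6 → 3; 6 → 1 → 8; 7 → 7 → 9; 8 → 2 → 4; 9 → 5 → 1.
Collecting the images, π ∘ ρ = [5 7 2 6 3 8 9 4 1].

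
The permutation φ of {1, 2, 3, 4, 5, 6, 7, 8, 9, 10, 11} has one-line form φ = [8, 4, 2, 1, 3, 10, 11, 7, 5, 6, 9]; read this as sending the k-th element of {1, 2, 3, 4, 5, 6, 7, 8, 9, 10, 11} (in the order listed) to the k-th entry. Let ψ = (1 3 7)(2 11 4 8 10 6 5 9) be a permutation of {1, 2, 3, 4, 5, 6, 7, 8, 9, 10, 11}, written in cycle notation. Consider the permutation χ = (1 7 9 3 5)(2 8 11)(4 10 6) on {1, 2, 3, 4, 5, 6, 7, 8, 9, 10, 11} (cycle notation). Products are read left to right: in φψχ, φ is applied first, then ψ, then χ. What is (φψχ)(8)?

7

Chase 8: φ(8) = 7; ψ(7) = 1; χ(1) = 7. Hence (φψχ)(8) = 7.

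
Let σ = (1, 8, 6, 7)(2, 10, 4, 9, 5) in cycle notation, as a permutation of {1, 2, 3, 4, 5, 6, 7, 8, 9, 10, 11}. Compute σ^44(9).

4

9 lies in the 5-cycle (2, 10, 4, 9, 5).
Since the cycle has length 5, σ^44 acts on it the same as σ^4 (44 mod 5 = 4).
Advancing 4 steps from 9: 9 → 5 → 2 → 10 → 4.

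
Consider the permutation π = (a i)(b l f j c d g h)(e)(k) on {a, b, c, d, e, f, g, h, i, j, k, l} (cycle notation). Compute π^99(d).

d lies in the 8-cycle (b l f j c d g h).
On an 8-cycle, π^8 is the identity, so π^99 = π^3 there (99 ≡ 3 mod 8).
Advancing 3 steps from d: d → g → h → b.

b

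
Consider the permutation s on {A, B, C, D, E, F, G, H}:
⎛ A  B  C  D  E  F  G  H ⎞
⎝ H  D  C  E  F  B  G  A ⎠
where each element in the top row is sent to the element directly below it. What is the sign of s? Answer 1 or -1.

1

In disjoint-cycle form the cycle lengths are 4, 2, 1, 1.
A cycle is odd iff its length is even; s has 2 even-length cycles, so sgn(s) = (−1)^2 and s is even.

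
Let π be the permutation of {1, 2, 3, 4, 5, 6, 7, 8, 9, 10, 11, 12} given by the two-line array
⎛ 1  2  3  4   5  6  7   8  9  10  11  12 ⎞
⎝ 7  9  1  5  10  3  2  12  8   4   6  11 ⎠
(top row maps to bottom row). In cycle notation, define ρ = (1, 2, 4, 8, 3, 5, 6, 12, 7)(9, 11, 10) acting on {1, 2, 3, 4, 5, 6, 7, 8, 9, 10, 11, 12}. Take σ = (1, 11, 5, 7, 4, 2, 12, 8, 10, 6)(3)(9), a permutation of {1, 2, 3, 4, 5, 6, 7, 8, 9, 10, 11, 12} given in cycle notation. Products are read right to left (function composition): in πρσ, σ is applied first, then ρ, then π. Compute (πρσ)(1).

(πρσ)(1) = π(ρ(σ(1))). σ(1) = 11, then ρ(11) = 10, then π(10) = 4, so the result is 4.

4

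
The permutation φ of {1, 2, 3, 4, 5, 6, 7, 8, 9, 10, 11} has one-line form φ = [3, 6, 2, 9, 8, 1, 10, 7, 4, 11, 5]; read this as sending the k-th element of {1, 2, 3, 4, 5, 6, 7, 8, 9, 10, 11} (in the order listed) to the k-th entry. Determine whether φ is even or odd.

In disjoint-cycle form the cycle lengths are 5, 4, 2.
A cycle of length ℓ contributes ℓ−1 transpositions, so φ is a product of 4 + 3 + 1 = 8 transpositions — even.

even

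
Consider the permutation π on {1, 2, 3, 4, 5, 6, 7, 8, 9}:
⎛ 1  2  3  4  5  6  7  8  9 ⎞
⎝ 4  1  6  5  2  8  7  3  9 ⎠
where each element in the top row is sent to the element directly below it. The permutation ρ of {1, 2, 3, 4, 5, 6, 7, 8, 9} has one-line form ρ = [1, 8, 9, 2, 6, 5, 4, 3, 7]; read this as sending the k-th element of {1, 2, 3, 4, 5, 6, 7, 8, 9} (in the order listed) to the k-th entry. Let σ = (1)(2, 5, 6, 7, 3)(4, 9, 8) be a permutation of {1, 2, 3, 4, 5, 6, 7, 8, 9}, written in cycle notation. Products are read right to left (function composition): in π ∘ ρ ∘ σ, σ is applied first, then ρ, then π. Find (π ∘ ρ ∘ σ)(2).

Apply the permutations in order: σ(2) = 5, then ρ(5) = 6, then π(6) = 8. So (π ∘ ρ ∘ σ)(2) = 8.

8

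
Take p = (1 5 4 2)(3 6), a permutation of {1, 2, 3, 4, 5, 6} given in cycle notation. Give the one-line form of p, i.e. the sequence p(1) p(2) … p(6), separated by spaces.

5 1 6 2 4 3

Image by image: 1↦5, 2↦1, 3↦6, 4↦2, 5↦4, 6↦3.
So the one-line form is 5 1 6 2 4 3.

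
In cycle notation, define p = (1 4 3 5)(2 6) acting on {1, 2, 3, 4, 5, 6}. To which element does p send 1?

4

Within (1 4 3 5), 1 ↦ 4.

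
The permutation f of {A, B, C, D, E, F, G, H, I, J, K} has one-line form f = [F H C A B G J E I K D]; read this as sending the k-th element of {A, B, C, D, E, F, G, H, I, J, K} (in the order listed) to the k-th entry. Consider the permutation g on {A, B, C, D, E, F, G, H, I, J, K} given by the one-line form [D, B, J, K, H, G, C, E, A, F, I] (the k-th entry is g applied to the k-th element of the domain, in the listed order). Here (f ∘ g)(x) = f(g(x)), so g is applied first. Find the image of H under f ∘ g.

B

g(H) = E, then f(E) = B; composing gives (f ∘ g)(H) = B.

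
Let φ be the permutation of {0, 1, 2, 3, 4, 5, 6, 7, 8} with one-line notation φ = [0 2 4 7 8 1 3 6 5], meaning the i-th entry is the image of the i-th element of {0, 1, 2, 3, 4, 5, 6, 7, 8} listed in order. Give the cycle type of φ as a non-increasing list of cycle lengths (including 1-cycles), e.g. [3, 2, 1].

The disjoint cycles are (0)(1, 2, 4, 8, 5)(3, 7, 6), with lengths 5, 3, 1 in non-increasing order.

[5, 3, 1]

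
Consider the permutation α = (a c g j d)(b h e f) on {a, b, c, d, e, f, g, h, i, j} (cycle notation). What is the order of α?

20

The disjoint cycles have lengths 5, 4, 1.
Since disjoint cycles commute, ord(α) = lcm(5, 4) = 20.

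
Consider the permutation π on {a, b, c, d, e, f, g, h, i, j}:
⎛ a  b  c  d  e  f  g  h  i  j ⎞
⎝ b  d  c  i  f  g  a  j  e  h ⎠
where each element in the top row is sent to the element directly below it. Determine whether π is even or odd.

In disjoint-cycle form the cycle lengths are 7, 2, 1.
A cycle of length ℓ contributes ℓ−1 transpositions, so π is a product of 6 + 1 = 7 transpositions — odd.

odd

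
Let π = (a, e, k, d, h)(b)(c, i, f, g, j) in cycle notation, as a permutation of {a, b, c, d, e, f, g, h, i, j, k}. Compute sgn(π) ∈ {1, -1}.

The cycle lengths are 5, 5, 1.
A cycle is odd iff its length is even; π has 0 even-length cycles, so sgn(π) = (−1)^0 and π is even.

1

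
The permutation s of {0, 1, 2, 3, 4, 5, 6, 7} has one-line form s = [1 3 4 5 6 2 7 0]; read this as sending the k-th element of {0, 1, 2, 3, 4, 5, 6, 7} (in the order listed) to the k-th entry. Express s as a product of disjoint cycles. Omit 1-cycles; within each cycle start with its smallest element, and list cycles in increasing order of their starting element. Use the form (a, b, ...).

Iterating s from 0 gives 0 → 1 → 3 → 5 → 2 → 4 → 6 → 7 → 0; that is the 8-cycle (0, 1, 3, 5, 2, 4, 6, 7).
Continuing from each remaining unvisited element yields (0, 1, 3, 5, 2, 4, 6, 7).

(0, 1, 3, 5, 2, 4, 6, 7)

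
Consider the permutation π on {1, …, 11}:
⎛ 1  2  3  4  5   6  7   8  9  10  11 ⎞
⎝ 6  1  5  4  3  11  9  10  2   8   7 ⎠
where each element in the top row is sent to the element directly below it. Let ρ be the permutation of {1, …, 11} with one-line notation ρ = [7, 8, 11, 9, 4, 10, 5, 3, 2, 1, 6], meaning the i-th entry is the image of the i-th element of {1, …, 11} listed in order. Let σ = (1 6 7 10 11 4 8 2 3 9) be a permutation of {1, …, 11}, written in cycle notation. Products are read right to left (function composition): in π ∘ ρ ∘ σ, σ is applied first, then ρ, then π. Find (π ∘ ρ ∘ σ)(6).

3

(π ∘ ρ ∘ σ)(6) = π(ρ(σ(6))). σ(6) = 7, then ρ(7) = 5, then π(5) = 3, so the result is 3.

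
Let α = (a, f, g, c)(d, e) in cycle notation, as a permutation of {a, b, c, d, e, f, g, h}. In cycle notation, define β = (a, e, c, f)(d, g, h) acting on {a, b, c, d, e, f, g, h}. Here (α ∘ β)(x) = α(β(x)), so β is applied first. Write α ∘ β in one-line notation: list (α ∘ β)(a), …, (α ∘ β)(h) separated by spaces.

d b g c a f h e

For each element, apply β then α: a → e → d; b → b → b; c → f → g; d → g → c; e → c → a; f → a → f; g → h → h; h → d → e.
Collecting the images, α ∘ β = [d b g c a f h e].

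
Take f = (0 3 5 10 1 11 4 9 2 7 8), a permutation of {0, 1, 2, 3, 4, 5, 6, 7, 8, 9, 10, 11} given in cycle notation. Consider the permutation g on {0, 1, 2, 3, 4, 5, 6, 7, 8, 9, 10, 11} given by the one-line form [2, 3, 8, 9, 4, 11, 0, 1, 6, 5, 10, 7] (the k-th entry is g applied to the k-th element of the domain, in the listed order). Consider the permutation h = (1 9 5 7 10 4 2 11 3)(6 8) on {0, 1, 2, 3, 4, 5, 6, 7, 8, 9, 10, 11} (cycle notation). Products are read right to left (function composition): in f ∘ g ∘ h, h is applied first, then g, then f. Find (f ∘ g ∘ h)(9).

(f ∘ g ∘ h)(9) = f(g(h(9))). h(9) = 5, then g(5) = 11, then f(11) = 4, so the result is 4.

4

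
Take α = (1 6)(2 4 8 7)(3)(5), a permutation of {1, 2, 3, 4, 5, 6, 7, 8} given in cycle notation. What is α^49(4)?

4 lies in the 4-cycle (2 4 8 7).
Since the cycle has length 4, α^49 acts on it the same as α^1 (49 mod 4 = 1).
Advancing 1 step from 4: 4 → 8.

8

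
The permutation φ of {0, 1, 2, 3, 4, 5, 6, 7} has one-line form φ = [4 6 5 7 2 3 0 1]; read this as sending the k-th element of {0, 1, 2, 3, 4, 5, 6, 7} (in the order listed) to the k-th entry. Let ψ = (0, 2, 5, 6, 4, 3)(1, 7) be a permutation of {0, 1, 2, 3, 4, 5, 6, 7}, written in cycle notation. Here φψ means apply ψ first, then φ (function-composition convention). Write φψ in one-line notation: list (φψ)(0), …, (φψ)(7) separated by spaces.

(φψ)(x) = φ(ψ(x)). Computing each image: φ(ψ(0)) = φ(2) = 5, φ(ψ(1)) = φ(7) = 1, φ(ψ(2)) = φ(5) = 3, φ(ψ(3)) = φ(0) = 4, φ(ψ(4)) = φ(3) = 7, φ(ψ(5)) = φ(6) = 0, φ(ψ(6)) = φ(4) = 2, φ(ψ(7)) = φ(1) = 6.
Hence φψ = [5 1 3 4 7 0 2 6].

5 1 3 4 7 0 2 6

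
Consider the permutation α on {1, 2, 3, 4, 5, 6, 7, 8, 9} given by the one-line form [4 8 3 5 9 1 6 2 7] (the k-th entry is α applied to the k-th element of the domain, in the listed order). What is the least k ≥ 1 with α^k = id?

Decomposing into disjoint cycles gives cycle lengths 6, 2, 1.
The order of α is the least common multiple of its cycle lengths: lcm(6, 2) = 6.

6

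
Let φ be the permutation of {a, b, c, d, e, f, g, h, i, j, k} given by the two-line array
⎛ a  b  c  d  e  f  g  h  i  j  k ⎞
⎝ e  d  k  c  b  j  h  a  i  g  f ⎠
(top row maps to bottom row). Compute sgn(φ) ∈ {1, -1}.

-1

In disjoint-cycle form the cycle lengths are 10, 1.
A cycle is odd iff its length is even; φ has 1 even-length cycle, so sgn(φ) = (−1)^1 and φ is odd.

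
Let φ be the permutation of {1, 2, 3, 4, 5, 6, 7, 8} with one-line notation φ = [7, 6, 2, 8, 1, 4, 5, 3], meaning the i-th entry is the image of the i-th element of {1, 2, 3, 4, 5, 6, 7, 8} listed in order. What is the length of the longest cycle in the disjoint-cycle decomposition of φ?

Decomposing into disjoint cycles gives (1, 7, 5)(2, 6, 4, 8, 3); the longest has length 5.

5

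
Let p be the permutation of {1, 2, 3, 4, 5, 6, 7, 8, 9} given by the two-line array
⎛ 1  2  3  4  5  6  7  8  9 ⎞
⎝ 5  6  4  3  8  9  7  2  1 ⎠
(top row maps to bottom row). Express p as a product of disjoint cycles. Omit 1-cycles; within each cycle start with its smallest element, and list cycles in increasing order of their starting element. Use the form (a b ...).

(1 5 8 2 6 9)(3 4)

Iterating p from 1 gives 1 → 5 → 8 → 2 → 6 → 9 → 1; that is the 6-cycle (1 5 8 2 6 9).
Continuing from each remaining unvisited element yields (1 5 8 2 6 9)(3 4).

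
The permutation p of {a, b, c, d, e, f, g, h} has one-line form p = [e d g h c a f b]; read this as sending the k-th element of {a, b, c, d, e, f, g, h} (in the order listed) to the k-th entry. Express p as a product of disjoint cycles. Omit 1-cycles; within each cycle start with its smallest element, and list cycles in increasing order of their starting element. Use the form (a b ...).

From a: a → e → c → g → f → a, closing the cycle (a e c g f).
Repeating from the next unused element and collecting all non-trivial cycles gives (a e c g f)(b d h).

(a e c g f)(b d h)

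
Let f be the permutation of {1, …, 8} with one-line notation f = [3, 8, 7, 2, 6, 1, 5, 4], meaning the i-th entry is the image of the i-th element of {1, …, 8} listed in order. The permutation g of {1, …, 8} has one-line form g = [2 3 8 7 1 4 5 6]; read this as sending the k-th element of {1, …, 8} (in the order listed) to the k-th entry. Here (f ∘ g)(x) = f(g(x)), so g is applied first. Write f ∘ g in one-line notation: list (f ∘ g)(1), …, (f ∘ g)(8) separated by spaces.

(f ∘ g)(x) = f(g(x)). Computing each image: f(g(1)) = f(2) = 8, f(g(2)) = f(3) = 7, f(g(3)) = f(8) = 4, f(g(4)) = f(7) = 5, f(g(5)) = f(1) = 3, f(g(6)) = f(4) = 2, f(g(7)) = f(5) = 6, f(g(8)) = f(6) = 1.
Hence f ∘ g = [8 7 4 5 3 2 6 1].

8 7 4 5 3 2 6 1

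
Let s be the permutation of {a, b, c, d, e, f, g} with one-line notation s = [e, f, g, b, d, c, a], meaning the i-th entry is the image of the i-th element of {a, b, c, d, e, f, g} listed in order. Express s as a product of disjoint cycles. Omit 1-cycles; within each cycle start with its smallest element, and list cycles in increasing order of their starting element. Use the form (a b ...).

(a e d b f c g)

From a: a → e → d → b → f → c → g → a, closing the cycle (a e d b f c g).
Continuing from each remaining unvisited element yields (a e d b f c g).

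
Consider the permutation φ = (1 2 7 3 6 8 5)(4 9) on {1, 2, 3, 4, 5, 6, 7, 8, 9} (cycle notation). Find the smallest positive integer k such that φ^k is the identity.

14

The cycle type of φ is (7, 2).
The order is lcm(7, 2) = 14.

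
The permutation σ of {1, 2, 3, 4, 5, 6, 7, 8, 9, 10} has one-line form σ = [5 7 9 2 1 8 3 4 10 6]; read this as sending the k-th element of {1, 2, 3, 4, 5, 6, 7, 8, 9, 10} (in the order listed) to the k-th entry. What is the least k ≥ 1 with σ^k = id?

Decomposing into disjoint cycles gives cycle lengths 8, 2.
The order is lcm(8, 2) = 8.

8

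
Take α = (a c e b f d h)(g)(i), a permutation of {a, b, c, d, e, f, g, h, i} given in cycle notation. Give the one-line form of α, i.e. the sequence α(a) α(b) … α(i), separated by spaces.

c f e h b d g a i

Reading each image from the cycles: a→c, b→f, c→e, d→h, e→b, f→d, g→g, h→a, i→i.
So the one-line form is c f e h b d g a i.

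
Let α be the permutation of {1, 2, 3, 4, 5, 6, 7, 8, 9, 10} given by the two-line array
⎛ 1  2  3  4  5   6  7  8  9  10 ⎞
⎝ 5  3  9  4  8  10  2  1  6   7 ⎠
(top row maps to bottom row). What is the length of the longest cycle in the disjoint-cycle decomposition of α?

Decomposing into disjoint cycles gives (1, 5, 8)(2, 3, 9, 6, 10, 7); the longest has length 6.

6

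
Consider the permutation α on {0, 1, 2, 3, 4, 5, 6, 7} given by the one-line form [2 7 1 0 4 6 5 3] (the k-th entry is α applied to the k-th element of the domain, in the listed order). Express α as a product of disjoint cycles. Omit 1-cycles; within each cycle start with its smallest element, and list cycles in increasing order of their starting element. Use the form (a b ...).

(0 2 1 7 3)(5 6)

Start at 0 and follow images: 0 → 2 → 1 → 7 → 3 → 0, giving the cycle (0 2 1 7 3).
Repeating from the next unused element and collecting all non-trivial cycles gives (0 2 1 7 3)(5 6).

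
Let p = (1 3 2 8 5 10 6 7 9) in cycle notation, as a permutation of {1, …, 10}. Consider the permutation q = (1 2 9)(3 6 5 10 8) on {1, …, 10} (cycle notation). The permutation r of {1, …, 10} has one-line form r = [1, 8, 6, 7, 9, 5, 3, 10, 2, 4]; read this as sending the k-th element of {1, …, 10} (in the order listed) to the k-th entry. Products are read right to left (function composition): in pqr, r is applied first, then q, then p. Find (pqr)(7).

7

Apply the permutations in order: r(7) = 3, then q(3) = 6, then p(6) = 7. So (pqr)(7) = 7.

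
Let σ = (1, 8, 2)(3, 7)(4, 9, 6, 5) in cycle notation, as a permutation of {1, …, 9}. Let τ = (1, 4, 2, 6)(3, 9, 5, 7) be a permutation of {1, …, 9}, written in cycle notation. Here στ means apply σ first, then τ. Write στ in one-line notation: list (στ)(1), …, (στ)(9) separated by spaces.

8 4 3 5 2 7 9 6 1

(στ)(x) = τ(σ(x)). Computing each image: τ(σ(1)) = τ(8) = 8, τ(σ(2)) = τ(1) = 4, τ(σ(3)) = τ(7) = 3, τ(σ(4)) = τ(9) = 5, τ(σ(5)) = τ(4) = 2, τ(σ(6)) = τ(5) = 7, τ(σ(7)) = τ(3) = 9, τ(σ(8)) = τ(2) = 6, τ(σ(9)) = τ(6) = 1.
Hence στ = [8 4 3 5 2 7 9 6 1].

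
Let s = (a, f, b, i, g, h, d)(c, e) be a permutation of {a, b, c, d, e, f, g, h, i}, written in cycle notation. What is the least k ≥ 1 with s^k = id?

14

The cycle type of s is (7, 2).
Since disjoint cycles commute, ord(s) = lcm(7, 2) = 14.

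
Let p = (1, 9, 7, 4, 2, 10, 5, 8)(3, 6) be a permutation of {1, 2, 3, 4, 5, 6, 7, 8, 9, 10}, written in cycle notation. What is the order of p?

The disjoint cycles have lengths 8, 2.
Since disjoint cycles commute, ord(p) = lcm(8, 2) = 8.

8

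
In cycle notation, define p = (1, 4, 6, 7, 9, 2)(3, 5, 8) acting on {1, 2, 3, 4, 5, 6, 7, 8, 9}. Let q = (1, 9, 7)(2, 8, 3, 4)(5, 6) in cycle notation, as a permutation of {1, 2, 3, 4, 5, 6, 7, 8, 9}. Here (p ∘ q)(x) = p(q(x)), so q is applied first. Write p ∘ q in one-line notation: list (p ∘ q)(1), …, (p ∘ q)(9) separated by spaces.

(p ∘ q)(x) = p(q(x)). Computing each image: p(q(1)) = p(9) = 2, p(q(2)) = p(8) = 3, p(q(3)) = p(4) = 6, p(q(4)) = p(2) = 1, p(q(5)) = p(6) = 7, p(q(6)) = p(5) = 8, p(q(7)) = p(1) = 4, p(q(8)) = p(3) = 5, p(q(9)) = p(7) = 9.
Hence p ∘ q = [2 3 6 1 7 8 4 5 9].

2 3 6 1 7 8 4 5 9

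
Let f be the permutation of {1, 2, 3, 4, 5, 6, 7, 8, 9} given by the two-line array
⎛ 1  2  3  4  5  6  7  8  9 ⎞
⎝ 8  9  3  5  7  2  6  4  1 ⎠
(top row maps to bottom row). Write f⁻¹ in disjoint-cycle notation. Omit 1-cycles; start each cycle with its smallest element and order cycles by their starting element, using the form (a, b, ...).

(1, 9, 2, 6, 7, 5, 4, 8)

First write f in disjoint cycles: (1, 8, 4, 5, 7, 6, 2, 9).
Reversing each cycle (and rotating so the smallest element leads) gives f⁻¹ = (1, 9, 2, 6, 7, 5, 4, 8).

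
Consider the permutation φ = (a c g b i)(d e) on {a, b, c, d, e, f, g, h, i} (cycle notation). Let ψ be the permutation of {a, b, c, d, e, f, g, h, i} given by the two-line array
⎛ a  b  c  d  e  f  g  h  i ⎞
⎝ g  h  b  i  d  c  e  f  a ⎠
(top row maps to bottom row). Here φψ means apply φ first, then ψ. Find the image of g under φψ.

(φψ)(g) = ψ(φ(g)). φ(g) = b, then ψ(b) = h. So (φψ)(g) = h.

h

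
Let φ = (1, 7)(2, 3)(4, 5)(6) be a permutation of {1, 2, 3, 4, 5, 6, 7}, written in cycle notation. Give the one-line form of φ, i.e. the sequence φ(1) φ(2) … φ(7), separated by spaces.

7 3 2 5 4 6 1

Image by image: 1→7, 2→3, 3→2, 4→5, 5→4, 6→6, 7→1.
So the one-line form is 7 3 2 5 4 6 1.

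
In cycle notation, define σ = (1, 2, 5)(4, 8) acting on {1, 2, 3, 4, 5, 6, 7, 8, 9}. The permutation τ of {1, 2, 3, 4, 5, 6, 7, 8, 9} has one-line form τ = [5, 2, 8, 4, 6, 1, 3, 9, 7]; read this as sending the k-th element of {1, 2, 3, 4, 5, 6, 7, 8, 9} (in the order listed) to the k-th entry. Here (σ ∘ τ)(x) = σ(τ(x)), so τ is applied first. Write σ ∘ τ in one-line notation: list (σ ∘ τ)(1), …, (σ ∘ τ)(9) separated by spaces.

1 5 4 8 6 2 3 9 7

Chase each element through τ then σ: 1 → 5 → 1; 2 → 2 → 5; 3 → 8 → 4; 4 → 4 → 8; 5 → 6 → 6; 6 → 1 → 2; 7 → 3 → 3; 8 → 9 → 9; 9 → 7 → 7.
So σ ∘ τ in one-line form is 1 5 4 8 6 2 3 9 7.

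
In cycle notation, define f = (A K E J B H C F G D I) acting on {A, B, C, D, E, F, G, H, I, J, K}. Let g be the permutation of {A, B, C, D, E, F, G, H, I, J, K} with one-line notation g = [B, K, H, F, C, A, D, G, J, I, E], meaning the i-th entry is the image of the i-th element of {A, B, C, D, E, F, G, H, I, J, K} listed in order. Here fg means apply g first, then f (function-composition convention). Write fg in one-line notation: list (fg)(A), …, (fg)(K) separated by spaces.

H E C G F K I D B A J

(fg)(x) = f(g(x)). Computing each image: f(g(A)) = f(B) = H, f(g(B)) = f(K) = E, f(g(C)) = f(H) = C, f(g(D)) = f(F) = G, f(g(E)) = f(C) = F, f(g(F)) = f(A) = K, f(g(G)) = f(D) = I, f(g(H)) = f(G) = D, f(g(I)) = f(J) = B, f(g(J)) = f(I) = A, f(g(K)) = f(E) = J.
Hence fg = [H E C G F K I D B A J].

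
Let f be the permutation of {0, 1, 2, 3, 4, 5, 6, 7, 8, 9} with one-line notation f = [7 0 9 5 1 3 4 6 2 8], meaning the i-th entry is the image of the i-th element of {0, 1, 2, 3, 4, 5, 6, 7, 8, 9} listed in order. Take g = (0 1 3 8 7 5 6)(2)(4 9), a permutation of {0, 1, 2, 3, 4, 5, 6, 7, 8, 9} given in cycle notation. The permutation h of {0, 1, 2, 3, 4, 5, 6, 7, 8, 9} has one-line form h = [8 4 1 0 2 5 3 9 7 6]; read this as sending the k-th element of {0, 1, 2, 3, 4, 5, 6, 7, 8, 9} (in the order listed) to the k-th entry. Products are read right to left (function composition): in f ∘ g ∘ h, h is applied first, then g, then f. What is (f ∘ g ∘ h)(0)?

(f ∘ g ∘ h)(0) = f(g(h(0))). h(0) = 8, then g(8) = 7, then f(7) = 6, so the result is 6.

6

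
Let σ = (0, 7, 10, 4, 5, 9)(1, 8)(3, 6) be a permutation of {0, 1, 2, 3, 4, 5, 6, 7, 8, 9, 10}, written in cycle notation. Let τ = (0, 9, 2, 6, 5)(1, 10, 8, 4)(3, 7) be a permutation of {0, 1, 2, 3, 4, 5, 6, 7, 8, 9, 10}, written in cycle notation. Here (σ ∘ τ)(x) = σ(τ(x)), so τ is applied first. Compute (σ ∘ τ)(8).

5

First apply τ: τ(8) = 4, then σ(4) = 5. Thus (σ ∘ τ)(8) = 5.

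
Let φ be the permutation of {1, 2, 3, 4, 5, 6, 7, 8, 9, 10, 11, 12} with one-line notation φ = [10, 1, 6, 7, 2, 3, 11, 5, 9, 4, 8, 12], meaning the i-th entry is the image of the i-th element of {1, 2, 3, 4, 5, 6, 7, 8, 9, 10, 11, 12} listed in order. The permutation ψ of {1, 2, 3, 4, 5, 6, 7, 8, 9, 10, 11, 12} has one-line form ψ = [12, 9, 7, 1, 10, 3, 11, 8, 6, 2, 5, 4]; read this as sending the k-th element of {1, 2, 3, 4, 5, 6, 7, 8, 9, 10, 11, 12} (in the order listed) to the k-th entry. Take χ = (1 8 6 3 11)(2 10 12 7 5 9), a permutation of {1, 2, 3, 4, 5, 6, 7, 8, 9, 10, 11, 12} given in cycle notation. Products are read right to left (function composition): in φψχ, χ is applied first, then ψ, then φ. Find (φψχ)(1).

Apply the permutations in order: χ(1) = 8, then ψ(8) = 8, then φ(8) = 5. So (φψχ)(1) = 5.

5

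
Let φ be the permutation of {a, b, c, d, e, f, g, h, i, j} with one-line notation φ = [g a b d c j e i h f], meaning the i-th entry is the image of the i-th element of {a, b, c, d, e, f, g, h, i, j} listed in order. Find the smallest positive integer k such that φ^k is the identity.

The disjoint-cycle form of φ has cycle lengths 5, 2, 2, 1.
Since disjoint cycles commute, ord(φ) = lcm(5, 2, 2) = 10.

10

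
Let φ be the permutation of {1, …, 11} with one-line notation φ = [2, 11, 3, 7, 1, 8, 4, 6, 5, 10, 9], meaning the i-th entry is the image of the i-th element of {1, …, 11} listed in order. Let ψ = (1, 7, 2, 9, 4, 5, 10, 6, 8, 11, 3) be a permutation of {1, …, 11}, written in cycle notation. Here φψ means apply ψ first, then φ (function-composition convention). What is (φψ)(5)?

10

ψ(5) = 10, then φ(10) = 10; composing gives (φψ)(5) = 10.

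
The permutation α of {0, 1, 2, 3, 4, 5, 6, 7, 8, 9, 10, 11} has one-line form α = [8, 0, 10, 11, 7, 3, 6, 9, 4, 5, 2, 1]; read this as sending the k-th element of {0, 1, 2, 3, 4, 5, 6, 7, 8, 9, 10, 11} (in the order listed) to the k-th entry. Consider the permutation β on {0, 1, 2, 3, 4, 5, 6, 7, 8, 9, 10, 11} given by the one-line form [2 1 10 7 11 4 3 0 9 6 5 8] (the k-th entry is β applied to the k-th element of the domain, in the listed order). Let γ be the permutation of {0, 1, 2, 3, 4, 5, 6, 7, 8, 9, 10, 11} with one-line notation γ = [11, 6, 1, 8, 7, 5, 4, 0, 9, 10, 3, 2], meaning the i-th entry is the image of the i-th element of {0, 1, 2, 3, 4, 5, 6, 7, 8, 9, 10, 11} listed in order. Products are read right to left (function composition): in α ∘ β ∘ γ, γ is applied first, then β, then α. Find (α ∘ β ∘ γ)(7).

Apply the permutations in order: γ(7) = 0, then β(0) = 2, then α(2) = 10. So (α ∘ β ∘ γ)(7) = 10.

10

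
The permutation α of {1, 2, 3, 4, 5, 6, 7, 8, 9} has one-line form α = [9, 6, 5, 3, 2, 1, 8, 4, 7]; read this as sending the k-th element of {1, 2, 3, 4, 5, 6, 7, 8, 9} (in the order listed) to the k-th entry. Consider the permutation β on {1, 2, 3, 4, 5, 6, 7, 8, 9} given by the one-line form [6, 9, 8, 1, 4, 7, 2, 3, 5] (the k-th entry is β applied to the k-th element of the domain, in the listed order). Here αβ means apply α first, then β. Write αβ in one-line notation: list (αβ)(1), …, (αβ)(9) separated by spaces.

(αβ)(x) = β(α(x)). Computing each image: β(α(1)) = β(9) = 5, β(α(2)) = β(6) = 7, β(α(3)) = β(5) = 4, β(α(4)) = β(3) = 8, β(α(5)) = β(2) = 9, β(α(6)) = β(1) = 6, β(α(7)) = β(8) = 3, β(α(8)) = β(4) = 1, β(α(9)) = β(7) = 2.
Hence αβ = [5 7 4 8 9 6 3 1 2].

5 7 4 8 9 6 3 1 2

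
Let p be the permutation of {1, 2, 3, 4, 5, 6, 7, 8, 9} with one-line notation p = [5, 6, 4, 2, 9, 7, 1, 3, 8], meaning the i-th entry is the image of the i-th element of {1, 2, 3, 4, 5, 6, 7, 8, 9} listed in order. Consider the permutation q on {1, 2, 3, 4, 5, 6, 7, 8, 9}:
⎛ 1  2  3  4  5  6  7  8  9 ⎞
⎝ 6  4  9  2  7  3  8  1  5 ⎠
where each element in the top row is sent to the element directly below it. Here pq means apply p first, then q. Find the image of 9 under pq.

1

(pq)(9) = q(p(9)). p(9) = 8, then q(8) = 1. So (pq)(9) = 1.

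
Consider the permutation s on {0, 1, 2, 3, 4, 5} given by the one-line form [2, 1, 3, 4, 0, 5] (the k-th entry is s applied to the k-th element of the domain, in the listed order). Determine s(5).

5 is element number 6 of the domain, and entry number 6 of the one-line form is 5, so s(5) = 5.

5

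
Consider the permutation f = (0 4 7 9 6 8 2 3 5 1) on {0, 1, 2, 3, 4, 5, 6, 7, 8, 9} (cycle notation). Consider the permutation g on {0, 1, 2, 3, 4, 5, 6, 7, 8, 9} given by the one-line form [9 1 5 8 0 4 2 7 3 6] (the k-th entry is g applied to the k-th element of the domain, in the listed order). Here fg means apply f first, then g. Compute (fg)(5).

f(5) = 1, then g(1) = 1; composing gives (fg)(5) = 1.

1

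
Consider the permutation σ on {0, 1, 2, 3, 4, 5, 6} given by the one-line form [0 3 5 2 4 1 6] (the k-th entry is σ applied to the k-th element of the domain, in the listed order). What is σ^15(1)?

Tracing 1 → 3 → … returns to 1 after 4 steps, so 1 lies in a 4-cycle (1 3 2 5).
Since the cycle has length 4, σ^15 acts on it the same as σ^3 (15 mod 4 = 3).
Advancing 3 steps from 1: 1 → 3 → 2 → 5.

5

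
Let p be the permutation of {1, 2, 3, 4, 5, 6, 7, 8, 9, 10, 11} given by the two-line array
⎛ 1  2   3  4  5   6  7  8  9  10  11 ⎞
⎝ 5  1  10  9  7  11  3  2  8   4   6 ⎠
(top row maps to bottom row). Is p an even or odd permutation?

In disjoint-cycle form the cycle lengths are 9, 2.
A cycle of length ℓ contributes ℓ−1 transpositions, so p is a product of 8 + 1 = 9 transpositions — odd.

odd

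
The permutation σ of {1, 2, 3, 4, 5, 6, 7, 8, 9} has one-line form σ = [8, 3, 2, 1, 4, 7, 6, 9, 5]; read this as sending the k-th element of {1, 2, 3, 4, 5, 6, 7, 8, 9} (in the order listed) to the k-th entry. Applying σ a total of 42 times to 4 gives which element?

8

Tracing 4 → 1 → … returns to 4 after 5 steps, so 4 lies in a 5-cycle (1 8 9 5 4).
Since the cycle has length 5, σ^42 acts on it the same as σ^2 (42 mod 5 = 2).
Stepping 2 places around the cycle: 4 → 1 → 8.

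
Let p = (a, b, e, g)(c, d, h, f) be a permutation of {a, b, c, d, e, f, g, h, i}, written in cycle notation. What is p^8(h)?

h

h lies in the 4-cycle (c, d, h, f).
Since the cycle has length 4, p^8 acts on it the same as p^0 (8 mod 4 = 0).
So p^8(h) = h.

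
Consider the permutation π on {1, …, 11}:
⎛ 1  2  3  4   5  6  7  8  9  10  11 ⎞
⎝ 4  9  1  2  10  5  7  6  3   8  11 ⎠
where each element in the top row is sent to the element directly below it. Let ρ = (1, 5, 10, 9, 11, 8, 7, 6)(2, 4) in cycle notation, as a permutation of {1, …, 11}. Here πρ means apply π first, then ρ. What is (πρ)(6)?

10

π(6) = 5, then ρ(5) = 10; composing gives (πρ)(6) = 10.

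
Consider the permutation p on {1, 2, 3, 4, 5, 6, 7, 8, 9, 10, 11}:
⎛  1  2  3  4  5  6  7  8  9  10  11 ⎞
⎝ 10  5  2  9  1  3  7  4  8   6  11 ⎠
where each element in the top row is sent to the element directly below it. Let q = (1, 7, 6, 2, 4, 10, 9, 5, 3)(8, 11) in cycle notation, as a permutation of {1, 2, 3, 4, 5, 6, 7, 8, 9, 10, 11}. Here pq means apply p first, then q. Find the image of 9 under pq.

11

(pq)(9) = q(p(9)). p(9) = 8, then q(8) = 11. So (pq)(9) = 11.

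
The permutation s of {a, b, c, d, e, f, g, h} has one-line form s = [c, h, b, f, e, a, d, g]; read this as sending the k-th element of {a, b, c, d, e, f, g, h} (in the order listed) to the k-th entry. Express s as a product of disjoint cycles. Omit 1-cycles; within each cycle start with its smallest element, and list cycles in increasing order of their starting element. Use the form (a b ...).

From a: a → c → b → h → g → d → f → a, closing the cycle (a c b h g d f).
Repeating from the next unused element and collecting all non-trivial cycles gives (a c b h g d f).

(a c b h g d f)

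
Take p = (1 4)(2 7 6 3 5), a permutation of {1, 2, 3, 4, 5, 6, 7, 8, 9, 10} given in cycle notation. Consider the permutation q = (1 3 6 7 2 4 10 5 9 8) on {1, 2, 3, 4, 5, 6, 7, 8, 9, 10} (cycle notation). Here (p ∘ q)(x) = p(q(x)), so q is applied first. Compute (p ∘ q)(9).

8

(p ∘ q)(9) = p(q(9)). q(9) = 8, then p(8) = 8. So (p ∘ q)(9) = 8.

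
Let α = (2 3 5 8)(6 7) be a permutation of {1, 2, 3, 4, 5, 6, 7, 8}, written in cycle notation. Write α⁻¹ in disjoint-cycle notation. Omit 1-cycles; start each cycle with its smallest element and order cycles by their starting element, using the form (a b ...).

The inverse reverses each cycle.
After reversing and putting each cycle's least element first, α⁻¹ = (2 8 5 3)(6 7).

(2 8 5 3)(6 7)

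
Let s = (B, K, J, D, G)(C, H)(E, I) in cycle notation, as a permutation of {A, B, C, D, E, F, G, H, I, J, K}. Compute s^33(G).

G lies in the 5-cycle (B, K, J, D, G).
Powers repeat with period 5 on this cycle, and 33 mod 5 = 3, so s^33(G) = s^3(G).
Stepping 3 places around the cycle: G → B → K → J.

J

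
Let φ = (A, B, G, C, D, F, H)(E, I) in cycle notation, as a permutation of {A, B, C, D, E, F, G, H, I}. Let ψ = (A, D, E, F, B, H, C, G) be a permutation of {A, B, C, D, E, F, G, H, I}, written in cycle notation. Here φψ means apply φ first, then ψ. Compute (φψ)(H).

D

First apply φ: φ(H) = A, then ψ(A) = D. Thus (φψ)(H) = D.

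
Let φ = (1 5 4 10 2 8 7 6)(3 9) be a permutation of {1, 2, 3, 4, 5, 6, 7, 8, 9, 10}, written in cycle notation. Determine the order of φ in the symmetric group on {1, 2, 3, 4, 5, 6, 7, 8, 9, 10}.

8

The disjoint cycles have lengths 8, 2.
Since disjoint cycles commute, ord(φ) = lcm(8, 2) = 8.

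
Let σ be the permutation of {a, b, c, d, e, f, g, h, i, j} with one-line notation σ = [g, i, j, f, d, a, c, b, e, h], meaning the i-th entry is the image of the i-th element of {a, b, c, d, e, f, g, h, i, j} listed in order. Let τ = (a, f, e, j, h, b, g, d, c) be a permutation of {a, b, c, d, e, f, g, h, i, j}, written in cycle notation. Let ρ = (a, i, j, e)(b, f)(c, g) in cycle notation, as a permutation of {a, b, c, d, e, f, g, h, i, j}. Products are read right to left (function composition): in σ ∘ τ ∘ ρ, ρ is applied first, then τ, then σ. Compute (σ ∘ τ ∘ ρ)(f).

c

Chase f: ρ(f) = b; τ(b) = g; σ(g) = c. Hence (σ ∘ τ ∘ ρ)(f) = c.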